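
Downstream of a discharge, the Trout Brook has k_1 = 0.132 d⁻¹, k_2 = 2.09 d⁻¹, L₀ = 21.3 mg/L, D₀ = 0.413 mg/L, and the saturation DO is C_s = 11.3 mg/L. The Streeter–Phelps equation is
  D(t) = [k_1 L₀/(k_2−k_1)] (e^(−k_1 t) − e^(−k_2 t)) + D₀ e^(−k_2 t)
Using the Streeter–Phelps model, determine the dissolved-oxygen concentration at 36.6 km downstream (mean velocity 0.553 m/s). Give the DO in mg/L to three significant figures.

DO ≈ 10.2 mg/L

Travel time t = x/v = 36.6 km / (0.553 m/s) = 36600 m / 0.553 m/s = 66180 s = 0.7660 d.
k_1 L₀/(k_2−k_1) = 0.132×21.3/(2.09−0.132) = 2.812/1.958 = 1.436 mg/L.
e^(−k_1 t) = e^(−0.132×0.7660) = 0.9038; e^(−k_2 t) = e^(−2.09×0.7660) = 0.2017.
D = 1.436 × (0.9038 − 0.2017) + 0.413 × 0.2017 = 1.008 + 0.08330 = 1.092 mg/L.
DO = C_s − D = 11.3 − 1.092 = 10.21 mg/L.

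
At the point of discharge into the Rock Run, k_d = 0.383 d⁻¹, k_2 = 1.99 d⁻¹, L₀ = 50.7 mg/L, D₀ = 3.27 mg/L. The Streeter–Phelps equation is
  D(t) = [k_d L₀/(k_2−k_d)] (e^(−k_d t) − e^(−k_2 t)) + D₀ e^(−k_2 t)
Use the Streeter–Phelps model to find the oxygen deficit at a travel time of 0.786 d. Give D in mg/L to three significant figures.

D ≈ 7.10 mg/L

k_d L₀/(k_2−k_d) = 0.383×50.7/(1.99−0.383) = 19.42/1.607 = 12.08 mg/L.
e^(−k_d t) = e^(−0.383×0.7860) = 0.7400; e^(−k_2 t) = e^(−1.99×0.7860) = 0.2093.
D = 12.08 × (0.7400 − 0.2093) + 3.27 × 0.2093 = 6.414 + 0.6843 = 7.098 mg/L.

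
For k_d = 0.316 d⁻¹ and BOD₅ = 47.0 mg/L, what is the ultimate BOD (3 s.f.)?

L₀ ≈ 59.2 mg/L

BOD₅ = L₀(1 − e^(−5k_d)) ⇒ L₀ = BOD₅ / (1 − e^(−5×0.316))
= 47.0 / (1 − 0.2060) = 47.0 / 0.7940 = 59.19 mg/L.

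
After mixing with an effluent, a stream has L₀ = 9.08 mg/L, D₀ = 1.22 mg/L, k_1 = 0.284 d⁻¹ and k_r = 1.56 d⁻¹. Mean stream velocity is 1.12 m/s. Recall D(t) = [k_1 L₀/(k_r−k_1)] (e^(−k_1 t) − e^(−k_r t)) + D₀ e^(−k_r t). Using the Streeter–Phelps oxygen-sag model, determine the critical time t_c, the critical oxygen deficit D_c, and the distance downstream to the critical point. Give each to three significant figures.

With k_r/k_1 = 5.493 and 1 − D₀(k_r−k_1)/(k_1 L₀) = 0.3963,
t_c = ln(5.493 × 0.3963) / (1.56 − 0.284) = ln(2.177) / 1.276 = 0.7779/1.276 = 0.6097 d.
D_c = (k_1/k_r) L₀ e^(−k_1 t_c) = (0.284/1.56) × 9.08 × e^(−0.284×0.6097) = 0.1821 × 9.08 × 0.8410 = 1.390 mg/L.
x_c = v t_c = 1.12 m/s × 0.6097 d × 86400 s/d = 59000 m ≈ 59.0 km.

t_c ≈ 0.610 d; D_c ≈ 1.39 mg/L; x_c ≈ 59.0 km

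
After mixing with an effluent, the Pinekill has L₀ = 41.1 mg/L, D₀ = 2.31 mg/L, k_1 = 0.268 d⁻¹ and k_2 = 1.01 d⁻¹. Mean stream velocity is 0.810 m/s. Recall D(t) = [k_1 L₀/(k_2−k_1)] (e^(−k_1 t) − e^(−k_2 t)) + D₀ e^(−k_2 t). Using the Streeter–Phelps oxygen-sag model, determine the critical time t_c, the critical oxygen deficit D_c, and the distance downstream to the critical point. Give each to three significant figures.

t_c ≈ 1.56 d; D_c ≈ 7.18 mg/L; x_c ≈ 109 km

At the critical point dD/dt = 0, so k_1 L₀ e^(−k_1 t) = k_2 D. Substituting D(t) from the Streeter–Phelps equation and solving for t gives
t_c = ln[(k_2/k_1)(1 − D₀(k_2−k_1)/(k_1 L₀))] / (k_2−k_1).
Here k_2−k_1 = 0.7420 d⁻¹ and 1 − D₀(k_2−k_1)/(k_1 L₀) = 1 − 2.31×0.7420/(0.268×41.1) = 0.8444, so
t_c = ln(3.769 × 0.8444) / 0.7420 = 1.158 / 0.7420 = 1.560 d.
D_c = (k_1/k_2) L₀ e^(−k_1 t_c) = (0.268/1.01) × 41.1 × e^(−0.268×1.560) = 0.2653 × 41.1 × 0.6583 = 7.179 mg/L.
x_c = v t_c = 0.810 m/s × 1.560 d × 86400 s/d = 109200 m ≈ 109 km.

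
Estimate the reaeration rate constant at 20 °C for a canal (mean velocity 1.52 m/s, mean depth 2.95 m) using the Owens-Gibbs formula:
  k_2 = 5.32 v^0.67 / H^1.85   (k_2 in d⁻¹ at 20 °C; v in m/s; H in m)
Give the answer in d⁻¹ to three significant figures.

k_2 = 5.32 × 1.52^0.67 / 2.95^1.85 = 5.32 × 1.324 / 7.399 = 0.9519 d⁻¹.

k_2 ≈ 0.952 d⁻¹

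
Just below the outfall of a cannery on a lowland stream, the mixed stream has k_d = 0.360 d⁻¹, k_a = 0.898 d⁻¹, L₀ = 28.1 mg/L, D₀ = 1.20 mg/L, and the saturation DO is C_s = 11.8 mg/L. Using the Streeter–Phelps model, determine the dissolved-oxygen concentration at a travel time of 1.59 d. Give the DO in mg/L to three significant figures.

DO ≈ 5.41 mg/L

k_d L₀/(k_a−k_d) = 0.360×28.1/(0.898−0.360) = 10.12/0.5380 = 18.80 mg/L.
e^(−k_d t) = e^(−0.360×1.590) = 0.5642; e^(−k_a t) = e^(−0.898×1.590) = 0.2398.
D = 18.80 × (0.5642 − 0.2398) + 1.20 × 0.2398 = 6.099 + 0.2878 = 6.386 mg/L.
DO = C_s − D = 11.8 − 6.386 = 5.414 mg/L.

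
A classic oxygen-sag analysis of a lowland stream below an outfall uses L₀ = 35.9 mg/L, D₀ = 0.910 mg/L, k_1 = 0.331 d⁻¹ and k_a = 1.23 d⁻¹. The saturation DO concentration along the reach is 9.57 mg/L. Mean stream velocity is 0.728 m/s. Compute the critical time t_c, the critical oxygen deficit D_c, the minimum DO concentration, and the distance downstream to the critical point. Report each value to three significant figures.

t_c ≈ 1.38 d; D_c ≈ 6.12 mg/L; min DO ≈ 3.45 mg/L; x_c ≈ 86.8 km

With k_a/k_1 = 3.716 and 1 − D₀(k_a−k_1)/(k_1 L₀) = 0.9312,
t_c = ln(3.716 × 0.9312) / (1.23 − 0.331) = ln(3.460) / 0.8990 = 1.241/0.8990 = 1.381 d.
D_c = (k_1/k_a) L₀ e^(−k_1 t_c) = (0.331/1.23) × 35.9 × e^(−0.331×1.381) = 0.2691 × 35.9 × 0.6332 = 6.117 mg/L.
Minimum DO = C_s − D_c = 9.57 − 6.117 = 3.453 mg/L.
x_c = v t_c = 0.728 m/s × 1.381 d × 86400 s/d = 86850 m ≈ 86.8 km.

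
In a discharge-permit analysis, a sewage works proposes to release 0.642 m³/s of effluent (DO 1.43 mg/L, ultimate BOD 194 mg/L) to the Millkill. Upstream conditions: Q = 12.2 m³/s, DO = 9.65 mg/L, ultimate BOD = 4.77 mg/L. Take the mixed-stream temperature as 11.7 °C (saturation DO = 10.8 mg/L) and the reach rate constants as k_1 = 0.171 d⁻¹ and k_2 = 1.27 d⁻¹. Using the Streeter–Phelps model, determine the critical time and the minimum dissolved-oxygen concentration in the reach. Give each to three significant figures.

Mixed DO = (12.2×9.65 + 0.642×1.43)/(12.2+0.642) = 118.6/12.84 = 9.239 mg/L.
Mixed L₀ = (12.2×4.77 + 0.642×194)/(12.84) = 182.7/12.84 = 14.23 mg/L.
Initial deficit D₀ = C_s − DO₀ = 10.8 − 9.239 = 1.561 mg/L.
t_c = (1/1.099) ln[(1.27/0.171)(1 − 1.561×1.099/(0.171×14.23))] = 0.9099 × ln(2.191) = 0.7137 d.
D_c = (0.171/1.27) × 14.23 × e^(−0.171×0.7137) = 0.1346 × 14.23 × 0.8851 = 1.696 mg/L.
Minimum DO = 10.8 − 1.696 = 9.104 mg/L.

t_c ≈ 0.714 d; minimum DO ≈ 9.10 mg/L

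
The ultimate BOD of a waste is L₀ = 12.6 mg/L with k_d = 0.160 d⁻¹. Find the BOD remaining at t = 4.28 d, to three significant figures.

L ≈ 6.35 mg/L

L_t = L₀ e^(−k_d t) = 12.6 × e^(−0.160×4.28) = 12.6 × 0.5042 = 6.353 mg/L.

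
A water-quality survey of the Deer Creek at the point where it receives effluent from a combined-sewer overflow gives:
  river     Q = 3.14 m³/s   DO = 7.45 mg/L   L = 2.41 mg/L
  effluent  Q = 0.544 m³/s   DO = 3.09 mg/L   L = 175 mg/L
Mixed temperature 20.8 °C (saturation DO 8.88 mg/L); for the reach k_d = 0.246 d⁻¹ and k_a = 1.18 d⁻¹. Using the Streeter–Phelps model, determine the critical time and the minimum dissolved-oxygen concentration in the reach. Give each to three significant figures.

t_c ≈ 1.32 d; minimum DO ≈ 4.68 mg/L

Mixed DO = (3.14×7.45 + 0.544×3.09)/(3.14+0.544) = 25.07/3.684 = 6.806 mg/L.
Mixed L₀ = (3.14×2.41 + 0.544×175)/(3.684) = 102.8/3.684 = 27.90 mg/L.
Initial deficit D₀ = C_s − DO₀ = 8.88 − 6.806 = 2.074 mg/L.
t_c = (1/0.9340) ln[(1.18/0.246)(1 − 2.074×0.9340/(0.246×27.90))] = 1.071 × ln(3.443) = 1.324 d.
D_c = (0.246/1.18) × 27.90 × e^(−0.246×1.324) = 0.2085 × 27.90 × 0.7221 = 4.199 mg/L.
Minimum DO = 8.88 − 4.199 = 4.681 mg/L.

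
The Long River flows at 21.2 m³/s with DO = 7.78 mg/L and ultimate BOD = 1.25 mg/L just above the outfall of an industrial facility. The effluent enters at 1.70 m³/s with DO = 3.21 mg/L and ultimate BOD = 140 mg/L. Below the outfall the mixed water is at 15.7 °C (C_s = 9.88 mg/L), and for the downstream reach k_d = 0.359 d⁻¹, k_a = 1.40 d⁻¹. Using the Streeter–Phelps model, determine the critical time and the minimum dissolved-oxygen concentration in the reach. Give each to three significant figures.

Mixed DO = (21.2×7.78 + 1.70×3.21)/(21.2+1.70) = 170.4/22.90 = 7.441 mg/L.
Mixed L₀ = (21.2×1.25 + 1.70×140)/(22.90) = 264.5/22.90 = 11.55 mg/L.
Initial deficit D₀ = C_s − DO₀ = 9.88 − 7.441 = 2.439 mg/L.
t_c = (1/1.041) ln[(1.40/0.359)(1 − 2.439×1.041/(0.359×11.55))] = 0.9606 × ln(1.512) = 0.3969 d.
D_c = (0.359/1.40) × 11.55 × e^(−0.359×0.3969) = 0.2564 × 11.55 × 0.8672 = 2.568 mg/L.
Minimum DO = 9.88 − 2.568 = 7.312 mg/L.

t_c ≈ 0.397 d; minimum DO ≈ 7.31 mg/L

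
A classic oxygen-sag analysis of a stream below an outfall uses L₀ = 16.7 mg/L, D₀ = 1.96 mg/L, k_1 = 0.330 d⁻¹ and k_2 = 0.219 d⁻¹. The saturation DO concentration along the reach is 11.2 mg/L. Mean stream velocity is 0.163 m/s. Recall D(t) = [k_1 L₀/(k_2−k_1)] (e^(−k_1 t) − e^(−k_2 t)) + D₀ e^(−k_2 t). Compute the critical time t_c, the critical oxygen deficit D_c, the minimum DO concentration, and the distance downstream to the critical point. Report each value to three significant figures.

At the critical point dD/dt = 0, so k_1 L₀ e^(−k_1 t) = k_2 D. Substituting D(t) from the Streeter–Phelps equation and solving for t gives
t_c = ln[(k_2/k_1)(1 − D₀(k_2−k_1)/(k_1 L₀))] / (k_2−k_1).
Here k_2−k_1 = -0.1110 d⁻¹ and 1 − D₀(k_2−k_1)/(k_1 L₀) = 1 − 1.96×-0.1110/(0.330×16.7) = 1.039, so
t_c = ln(0.6636 × 1.039) / -0.1110 = -0.3713 / -0.1110 = 3.345 d.
D_c = (k_1/k_2) L₀ e^(−k_1 t_c) = (0.330/0.219) × 16.7 × e^(−0.330×3.345) = 1.507 × 16.7 × 0.3316 = 8.344 mg/L.
Minimum DO = C_s − D_c = 11.2 − 8.344 = 2.856 mg/L.
x_c = v t_c = 0.163 m/s × 3.345 d × 86400 s/d = 47110 m ≈ 47.1 km.

t_c ≈ 3.35 d; D_c ≈ 8.34 mg/L; min DO ≈ 2.86 mg/L; x_c ≈ 47.1 km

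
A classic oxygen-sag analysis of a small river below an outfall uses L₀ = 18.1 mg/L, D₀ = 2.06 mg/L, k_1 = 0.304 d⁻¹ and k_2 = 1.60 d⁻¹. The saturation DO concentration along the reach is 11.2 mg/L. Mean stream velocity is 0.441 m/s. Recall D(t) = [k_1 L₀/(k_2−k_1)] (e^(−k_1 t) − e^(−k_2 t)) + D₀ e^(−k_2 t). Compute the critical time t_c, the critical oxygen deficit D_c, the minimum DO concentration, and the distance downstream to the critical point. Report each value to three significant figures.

t_c = [1/(k_2−k_1)] ln[(k_2/k_1)(1 − D₀(k_2−k_1)/(k_1 L₀))]
= [1/(1.60−0.304)] ln[(1.60/0.304)(1 − 2.06×1.296/(0.304×18.1))]
= (1/1.296) ln[5.263 × 0.5148] = 0.7716 × ln(2.709) = 0.7716 × 0.9968 = 0.7691 d.
D_c = (k_1/k_2) L₀ e^(−k_1 t_c) = (0.304/1.60) × 18.1 × e^(−0.304×0.7691) = 0.1900 × 18.1 × 0.7915 = 2.722 mg/L.
Minimum DO = C_s − D_c = 11.2 − 2.722 = 8.478 mg/L.
x_c = v t_c = 0.441 m/s × 0.7691 d × 86400 s/d = 29300 m ≈ 29.3 km.

t_c ≈ 0.769 d; D_c ≈ 2.72 mg/L; min DO ≈ 8.48 mg/L; x_c ≈ 29.3 km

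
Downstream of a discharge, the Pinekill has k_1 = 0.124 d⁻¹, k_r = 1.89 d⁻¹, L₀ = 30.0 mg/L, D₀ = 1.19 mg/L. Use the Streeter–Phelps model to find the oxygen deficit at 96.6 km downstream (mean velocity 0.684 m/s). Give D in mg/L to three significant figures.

Travel time t = x/v = 96.6 km / (0.684 m/s) = 96600 m / 0.684 m/s = 141200 s = 1.635 d.
k_1 L₀/(k_r−k_1) = 0.124×30.0/(1.89−0.124) = 3.720/1.766 = 2.106 mg/L.
e^(−k_1 t) = e^(−0.124×1.635) = 0.8165; e^(−k_r t) = e^(−1.89×1.635) = 0.04553.
D = 2.106 × (0.8165 − 0.04553) + 1.19 × 0.04553 = 1.624 + 0.05418 = 1.678 mg/L.

D ≈ 1.68 mg/L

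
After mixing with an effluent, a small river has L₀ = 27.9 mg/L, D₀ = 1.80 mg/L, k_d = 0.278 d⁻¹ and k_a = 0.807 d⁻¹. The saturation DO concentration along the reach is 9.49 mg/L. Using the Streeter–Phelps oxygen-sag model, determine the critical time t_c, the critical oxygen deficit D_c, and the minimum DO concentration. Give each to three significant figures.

At the critical point dD/dt = 0, so k_d L₀ e^(−k_d t) = k_a D. Substituting D(t) from the Streeter–Phelps equation and solving for t gives
t_c = ln[(k_a/k_d)(1 − D₀(k_a−k_d)/(k_d L₀))] / (k_a−k_d).
Here k_a−k_d = 0.5290 d⁻¹ and 1 − D₀(k_a−k_d)/(k_d L₀) = 1 − 1.80×0.5290/(0.278×27.9) = 0.8772, so
t_c = ln(2.903 × 0.8772) / 0.5290 = 0.9347 / 0.5290 = 1.767 d.
L(t_c) = L₀ e^(−k_d t_c) = 27.9 × 0.6119 = 17.07 mg/L, and at the critical point k_a D_c = k_d L, so D_c = (0.278/0.807) × 17.07 = 5.881 mg/L.
Minimum DO = C_s − D_c = 9.49 − 5.881 = 3.609 mg/L.

t_c ≈ 1.77 d; D_c ≈ 5.88 mg/L; min DO ≈ 3.61 mg/L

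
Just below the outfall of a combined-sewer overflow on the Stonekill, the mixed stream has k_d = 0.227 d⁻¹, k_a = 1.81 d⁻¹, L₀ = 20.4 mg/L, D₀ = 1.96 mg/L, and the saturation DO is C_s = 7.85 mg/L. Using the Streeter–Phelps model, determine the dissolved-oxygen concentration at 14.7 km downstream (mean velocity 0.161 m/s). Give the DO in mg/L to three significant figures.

Travel time t = x/v = 14.7 km / (0.161 m/s) = 14700 m / 0.161 m/s = 91300 s = 1.057 d.
k_d L₀/(k_a−k_d) = 0.227×20.4/(1.81−0.227) = 4.631/1.583 = 2.925 mg/L.
e^(−k_d t) = e^(−0.227×1.057) = 0.7867; e^(−k_a t) = e^(−1.81×1.057) = 0.1477.
D = 2.925 × (0.7867 − 0.1477) + 1.96 × 0.1477 = 1.869 + 0.2894 = 2.159 mg/L.
DO = C_s − D = 7.85 − 2.159 = 5.691 mg/L.

DO ≈ 5.69 mg/L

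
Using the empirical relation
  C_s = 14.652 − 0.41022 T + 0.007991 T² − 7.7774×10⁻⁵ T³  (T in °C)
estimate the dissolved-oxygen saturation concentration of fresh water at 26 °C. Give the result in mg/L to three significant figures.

C_s = 14.652 − 0.41022×26 + 0.007991×26² − 7.7774×10⁻⁵×26³ = 8.021 mg/L.

C_s ≈ 8.02 mg/L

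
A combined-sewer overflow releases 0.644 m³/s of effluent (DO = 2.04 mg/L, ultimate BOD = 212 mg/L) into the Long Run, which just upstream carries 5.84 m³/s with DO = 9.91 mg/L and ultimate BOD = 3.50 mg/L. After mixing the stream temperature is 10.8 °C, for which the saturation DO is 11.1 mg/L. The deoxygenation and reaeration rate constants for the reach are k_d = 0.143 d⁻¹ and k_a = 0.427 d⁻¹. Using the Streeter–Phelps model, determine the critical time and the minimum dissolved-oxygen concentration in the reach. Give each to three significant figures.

t_c ≈ 3.23 d; minimum DO ≈ 5.99 mg/L

Mixed DO = (5.84×9.91 + 0.644×2.04)/(5.84+0.644) = 59.19/6.484 = 9.128 mg/L.
Mixed L₀ = (5.84×3.50 + 0.644×212)/(6.484) = 157.0/6.484 = 24.21 mg/L.
Initial deficit D₀ = C_s − DO₀ = 11.1 − 9.128 = 1.972 mg/L.
t_c = (1/0.2840) ln[(0.427/0.143)(1 − 1.972×0.2840/(0.143×24.21))] = 3.521 × ln(2.503) = 3.231 d.
D_c = (0.143/0.427) × 24.21 × e^(−0.143×3.231) = 0.3349 × 24.21 × 0.6300 = 5.108 mg/L.
Minimum DO = 11.1 − 5.108 = 5.992 mg/L.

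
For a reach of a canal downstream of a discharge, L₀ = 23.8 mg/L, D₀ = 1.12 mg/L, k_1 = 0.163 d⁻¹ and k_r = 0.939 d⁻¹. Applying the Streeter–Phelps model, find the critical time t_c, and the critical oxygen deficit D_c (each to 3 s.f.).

t_c = [1/(k_r−k_1)] ln[(k_r/k_1)(1 − D₀(k_r−k_1)/(k_1 L₀))]
= [1/(0.939−0.163)] ln[(0.939/0.163)(1 − 1.12×0.7760/(0.163×23.8))]
= (1/0.7760) ln[5.761 × 0.7760] = 1.289 × ln(4.470) = 1.289 × 1.497 = 1.930 d.
D_c = (k_1/k_r) L₀ e^(−k_1 t_c) = (0.163/0.939) × 23.8 × e^(−0.163×1.930) = 0.1736 × 23.8 × 0.7301 = 3.016 mg/L.

t_c ≈ 1.93 d; D_c ≈ 3.02 mg/L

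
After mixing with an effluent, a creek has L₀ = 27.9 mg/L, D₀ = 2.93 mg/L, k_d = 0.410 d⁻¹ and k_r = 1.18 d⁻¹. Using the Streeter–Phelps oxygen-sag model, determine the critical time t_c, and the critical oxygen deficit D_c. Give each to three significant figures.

At the critical point dD/dt = 0, so k_d L₀ e^(−k_d t) = k_r D. Substituting D(t) from the Streeter–Phelps equation and solving for t gives
t_c = ln[(k_r/k_d)(1 − D₀(k_r−k_d)/(k_d L₀))] / (k_r−k_d).
Here k_r−k_d = 0.7700 d⁻¹ and 1 − D₀(k_r−k_d)/(k_d L₀) = 1 − 2.93×0.7700/(0.410×27.9) = 0.8028, so
t_c = ln(2.878 × 0.8028) / 0.7700 = 0.8374 / 0.7700 = 1.088 d.
L(t_c) = L₀ e^(−k_d t_c) = 27.9 × 0.6402 = 17.86 mg/L, and at the critical point k_r D_c = k_d L, so D_c = (0.410/1.18) × 17.86 = 6.207 mg/L.

t_c ≈ 1.09 d; D_c ≈ 6.21 mg/L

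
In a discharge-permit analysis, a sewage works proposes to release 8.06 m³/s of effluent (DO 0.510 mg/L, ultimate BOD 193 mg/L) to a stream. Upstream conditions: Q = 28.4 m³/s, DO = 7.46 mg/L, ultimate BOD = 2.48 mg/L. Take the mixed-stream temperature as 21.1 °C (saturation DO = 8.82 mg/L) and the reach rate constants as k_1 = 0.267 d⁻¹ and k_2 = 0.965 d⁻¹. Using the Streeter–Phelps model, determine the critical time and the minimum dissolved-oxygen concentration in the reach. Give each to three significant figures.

Mixed DO = (28.4×7.46 + 8.06×0.510)/(28.4+8.06) = 216.0/36.46 = 5.924 mg/L.
Mixed L₀ = (28.4×2.48 + 8.06×193)/(36.46) = 1626/36.46 = 44.60 mg/L.
Initial deficit D₀ = C_s − DO₀ = 8.82 − 5.924 = 2.896 mg/L.
t_c = (1/0.6980) ln[(0.965/0.267)(1 − 2.896×0.6980/(0.267×44.60))] = 1.433 × ln(3.001) = 1.574 d.
D_c = (0.267/0.965) × 44.60 × e^(−0.267×1.574) = 0.2767 × 44.60 × 0.6568 = 8.105 mg/L.
Minimum DO = 8.82 − 8.105 = 0.7151 mg/L.

t_c ≈ 1.57 d; minimum DO ≈ 0.715 mg/L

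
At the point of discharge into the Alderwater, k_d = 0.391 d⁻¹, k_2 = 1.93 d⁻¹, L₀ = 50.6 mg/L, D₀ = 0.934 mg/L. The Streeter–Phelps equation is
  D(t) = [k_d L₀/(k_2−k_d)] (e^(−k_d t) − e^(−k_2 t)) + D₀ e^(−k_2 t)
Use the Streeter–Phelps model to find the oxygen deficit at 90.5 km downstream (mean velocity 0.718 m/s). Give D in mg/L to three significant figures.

D ≈ 6.55 mg/L

Travel time t = x/v = 90.5 km / (0.718 m/s) = 90500 m / 0.718 m/s = 126000 s = 1.459 d.
k_d L₀/(k_2−k_d) = 0.391×50.6/(1.93−0.391) = 19.78/1.539 = 12.86 mg/L.
e^(−k_d t) = e^(−0.391×1.459) = 0.5653; e^(−k_2 t) = e^(−1.93×1.459) = 0.05987.
D = 12.86 × (0.5653 − 0.05987) + 0.934 × 0.05987 = 6.497 + 0.05592 = 6.553 mg/L.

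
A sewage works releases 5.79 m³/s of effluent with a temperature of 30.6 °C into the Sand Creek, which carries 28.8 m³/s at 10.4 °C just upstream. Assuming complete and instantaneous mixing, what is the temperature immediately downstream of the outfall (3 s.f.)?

13.8 °C

Flow-weighted mixing: C = (Q_r C_r + Q_w C_w)/(Q_r + Q_w)
= (28.8×10.4 + 5.79×30.6)/(28.8 + 5.79) = 476.7/34.59 = 13.78 °C.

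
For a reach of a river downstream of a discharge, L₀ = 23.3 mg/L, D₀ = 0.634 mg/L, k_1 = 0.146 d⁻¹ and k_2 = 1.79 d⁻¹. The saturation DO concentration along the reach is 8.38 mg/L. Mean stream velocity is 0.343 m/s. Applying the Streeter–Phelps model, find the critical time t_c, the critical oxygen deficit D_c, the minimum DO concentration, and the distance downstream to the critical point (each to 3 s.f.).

With k_2/k_1 = 12.26 and 1 − D₀(k_2−k_1)/(k_1 L₀) = 0.6936,
t_c = ln(12.26 × 0.6936) / (1.79 − 0.146) = ln(8.504) / 1.644 = 2.141/1.644 = 1.302 d.
D_c = (k_1/k_2) L₀ e^(−k_1 t_c) = (0.146/1.79) × 23.3 × e^(−0.146×1.302) = 0.08156 × 23.3 × 0.8269 = 1.571 mg/L.
Minimum DO = C_s − D_c = 8.38 − 1.571 = 6.809 mg/L.
x_c = v t_c = 0.343 m/s × 1.302 d × 86400 s/d = 38590 m ≈ 38.6 km.

t_c ≈ 1.30 d; D_c ≈ 1.57 mg/L; min DO ≈ 6.81 mg/L; x_c ≈ 38.6 km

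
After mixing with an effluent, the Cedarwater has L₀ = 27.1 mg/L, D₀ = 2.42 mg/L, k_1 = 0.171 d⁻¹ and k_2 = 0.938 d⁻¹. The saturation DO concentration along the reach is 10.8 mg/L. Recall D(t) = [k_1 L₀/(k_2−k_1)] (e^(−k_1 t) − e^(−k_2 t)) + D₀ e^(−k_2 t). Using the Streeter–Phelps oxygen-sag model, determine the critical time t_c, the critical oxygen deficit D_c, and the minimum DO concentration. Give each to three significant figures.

t_c ≈ 1.55 d; D_c ≈ 3.79 mg/L; min DO ≈ 7.01 mg/L

With k_2/k_1 = 5.485 and 1 − D₀(k_2−k_1)/(k_1 L₀) = 0.5995,
t_c = ln(5.485 × 0.5995) / (0.938 − 0.171) = ln(3.288) / 0.7670 = 1.190/0.7670 = 1.552 d.
D_c = (k_1/k_2) L₀ e^(−k_1 t_c) = (0.171/0.938) × 27.1 × e^(−0.171×1.552) = 0.1823 × 27.1 × 0.7669 = 3.789 mg/L.
Minimum DO = C_s − D_c = 10.8 − 3.789 = 7.011 mg/L.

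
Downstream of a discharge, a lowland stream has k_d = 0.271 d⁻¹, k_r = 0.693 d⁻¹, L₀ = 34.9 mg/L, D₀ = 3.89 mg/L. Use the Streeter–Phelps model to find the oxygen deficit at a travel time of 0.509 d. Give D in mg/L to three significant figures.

k_d L₀/(k_r−k_d) = 0.271×34.9/(0.693−0.271) = 9.458/0.4220 = 22.41 mg/L.
e^(−k_d t) = e^(−0.271×0.5090) = 0.8712; e^(−k_r t) = e^(−0.693×0.5090) = 0.7028.
D = 22.41 × (0.8712 − 0.7028) + 3.89 × 0.7028 = 3.774 + 2.734 = 6.508 mg/L.

D ≈ 6.51 mg/L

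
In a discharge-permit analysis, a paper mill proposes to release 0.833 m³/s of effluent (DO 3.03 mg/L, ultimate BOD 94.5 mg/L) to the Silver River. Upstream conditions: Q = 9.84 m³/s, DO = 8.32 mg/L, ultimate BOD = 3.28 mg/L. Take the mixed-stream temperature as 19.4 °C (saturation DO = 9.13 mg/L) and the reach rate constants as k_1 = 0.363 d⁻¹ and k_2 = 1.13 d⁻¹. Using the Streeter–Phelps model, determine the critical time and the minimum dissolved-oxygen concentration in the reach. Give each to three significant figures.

Mixed DO = (9.84×8.32 + 0.833×3.03)/(9.84+0.833) = 84.39/10.67 = 7.907 mg/L.
Mixed L₀ = (9.84×3.28 + 0.833×94.5)/(10.67) = 111.0/10.67 = 10.40 mg/L.
Initial deficit D₀ = C_s − DO₀ = 9.13 − 7.907 = 1.223 mg/L.
t_c = (1/0.7670) ln[(1.13/0.363)(1 − 1.223×0.7670/(0.363×10.40))] = 1.304 × ln(2.340) = 1.108 d.
D_c = (0.363/1.13) × 10.40 × e^(−0.363×1.108) = 0.3212 × 10.40 × 0.6688 = 2.234 mg/L.
Minimum DO = 9.13 − 2.234 = 6.896 mg/L.

t_c ≈ 1.11 d; minimum DO ≈ 6.90 mg/L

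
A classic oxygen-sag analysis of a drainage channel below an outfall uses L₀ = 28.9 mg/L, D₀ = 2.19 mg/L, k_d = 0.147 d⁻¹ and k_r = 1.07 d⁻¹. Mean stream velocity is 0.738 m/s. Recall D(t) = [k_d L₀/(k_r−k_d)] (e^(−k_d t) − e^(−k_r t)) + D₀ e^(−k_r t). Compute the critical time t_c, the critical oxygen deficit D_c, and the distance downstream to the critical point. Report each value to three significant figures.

t_c ≈ 1.45 d; D_c ≈ 3.21 mg/L; x_c ≈ 92.5 km

With k_r/k_d = 7.279 and 1 − D₀(k_r−k_d)/(k_d L₀) = 0.5242,
t_c = ln(7.279 × 0.5242) / (1.07 − 0.147) = ln(3.816) / 0.9230 = 1.339/0.9230 = 1.451 d.
L(t_c) = L₀ e^(−k_d t_c) = 28.9 × 0.8079 = 23.35 mg/L, and at the critical point k_r D_c = k_d L, so D_c = (0.147/1.07) × 23.35 = 3.208 mg/L.
x_c = v t_c = 0.738 m/s × 1.451 d × 86400 s/d = 92510 m ≈ 92.5 km.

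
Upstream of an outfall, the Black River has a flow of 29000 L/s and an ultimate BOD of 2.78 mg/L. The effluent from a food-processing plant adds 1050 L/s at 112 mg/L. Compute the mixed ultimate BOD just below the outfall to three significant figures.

6.60 mg/L

Flow-weighted mixing: C = (Q_r C_r + Q_w C_w)/(Q_r + Q_w)
= (29000×2.78 + 1050×112)/(29000 + 1050) = 198200/30050 = 6.596 mg/L.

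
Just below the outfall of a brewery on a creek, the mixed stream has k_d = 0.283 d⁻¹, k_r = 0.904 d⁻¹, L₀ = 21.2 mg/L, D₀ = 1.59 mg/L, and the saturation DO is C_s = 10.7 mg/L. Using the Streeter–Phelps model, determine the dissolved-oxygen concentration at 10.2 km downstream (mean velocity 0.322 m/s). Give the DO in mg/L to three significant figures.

Travel time t = x/v = 10.2 km / (0.322 m/s) = 10200 m / 0.322 m/s = 31680 s = 0.3666 d.
k_d L₀/(k_r−k_d) = 0.283×21.2/(0.904−0.283) = 6.000/0.6210 = 9.661 mg/L.
e^(−k_d t) = e^(−0.283×0.3666) = 0.9014; e^(−k_r t) = e^(−0.904×0.3666) = 0.7179.
D = 9.661 × (0.9014 − 0.7179) + 1.59 × 0.7179 = 1.773 + 1.141 = 2.915 mg/L.
DO = C_s − D = 10.7 − 2.915 = 7.785 mg/L.

DO ≈ 7.79 mg/L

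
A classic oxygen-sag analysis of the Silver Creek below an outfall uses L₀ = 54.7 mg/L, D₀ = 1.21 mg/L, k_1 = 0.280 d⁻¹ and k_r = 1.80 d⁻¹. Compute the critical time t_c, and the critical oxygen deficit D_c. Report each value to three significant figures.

At the critical point dD/dt = 0, so k_1 L₀ e^(−k_1 t) = k_r D. Substituting D(t) from the Streeter–Phelps equation and solving for t gives
t_c = ln[(k_r/k_1)(1 − D₀(k_r−k_1)/(k_1 L₀))] / (k_r−k_1).
Here k_r−k_1 = 1.520 d⁻¹ and 1 − D₀(k_r−k_1)/(k_1 L₀) = 1 − 1.21×1.520/(0.280×54.7) = 0.8799, so
t_c = ln(6.429 × 0.8799) / 1.520 = 1.733 / 1.520 = 1.140 d.
D_c = (k_1/k_r) L₀ e^(−k_1 t_c) = (0.280/1.80) × 54.7 × e^(−0.280×1.140) = 0.1556 × 54.7 × 0.7267 = 6.184 mg/L.

t_c ≈ 1.14 d; D_c ≈ 6.18 mg/L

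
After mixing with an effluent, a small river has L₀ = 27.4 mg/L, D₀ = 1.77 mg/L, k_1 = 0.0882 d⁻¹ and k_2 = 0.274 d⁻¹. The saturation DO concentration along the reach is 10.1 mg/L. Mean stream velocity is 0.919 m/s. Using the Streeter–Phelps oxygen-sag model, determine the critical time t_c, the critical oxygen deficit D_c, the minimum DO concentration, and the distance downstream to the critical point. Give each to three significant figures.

t_c ≈ 5.31 d; D_c ≈ 5.52 mg/L; min DO ≈ 4.58 mg/L; x_c ≈ 422 km

At the critical point dD/dt = 0, so k_1 L₀ e^(−k_1 t) = k_2 D. Substituting D(t) from the Streeter–Phelps equation and solving for t gives
t_c = ln[(k_2/k_1)(1 − D₀(k_2−k_1)/(k_1 L₀))] / (k_2−k_1).
Here k_2−k_1 = 0.1858 d⁻¹ and 1 − D₀(k_2−k_1)/(k_1 L₀) = 1 − 1.77×0.1858/(0.0882×27.4) = 0.8639, so
t_c = ln(3.107 × 0.8639) / 0.1858 = 0.9872 / 0.1858 = 5.313 d.
L(t_c) = L₀ e^(−k_1 t_c) = 27.4 × 0.6258 = 17.15 mg/L, and at the critical point k_2 D_c = k_1 L, so D_c = (0.0882/0.274) × 17.15 = 5.520 mg/L.
Minimum DO = C_s − D_c = 10.1 − 5.520 = 4.580 mg/L.
x_c = v t_c = 0.919 m/s × 5.313 d × 86400 s/d = 421900 m ≈ 422 km.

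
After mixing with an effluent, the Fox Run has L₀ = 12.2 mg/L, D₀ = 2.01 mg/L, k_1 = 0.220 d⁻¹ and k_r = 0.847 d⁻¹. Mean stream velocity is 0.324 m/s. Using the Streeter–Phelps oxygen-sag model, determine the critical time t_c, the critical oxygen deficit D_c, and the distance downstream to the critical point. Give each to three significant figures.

At the critical point dD/dt = 0, so k_1 L₀ e^(−k_1 t) = k_r D. Substituting D(t) from the Streeter–Phelps equation and solving for t gives
t_c = ln[(k_r/k_1)(1 − D₀(k_r−k_1)/(k_1 L₀))] / (k_r−k_1).
Here k_r−k_1 = 0.6270 d⁻¹ and 1 − D₀(k_r−k_1)/(k_1 L₀) = 1 − 2.01×0.6270/(0.220×12.2) = 0.5305, so
t_c = ln(3.850 × 0.5305) / 0.6270 = 0.7140 / 0.6270 = 1.139 d.
D_c = (k_1/k_r) L₀ e^(−k_1 t_c) = (0.220/0.847) × 12.2 × e^(−0.220×1.139) = 0.2597 × 12.2 × 0.7784 = 2.467 mg/L.
x_c = v t_c = 0.324 m/s × 1.139 d × 86400 s/d = 31880 m ≈ 31.9 km.

t_c ≈ 1.14 d; D_c ≈ 2.47 mg/L; x_c ≈ 31.9 km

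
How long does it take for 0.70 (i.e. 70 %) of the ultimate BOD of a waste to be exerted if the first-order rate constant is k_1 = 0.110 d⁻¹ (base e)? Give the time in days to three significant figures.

y/L₀ = 1 − e^(−k_1 t) = 0.70 ⇒ e^(−k_1 t) = 0.300
t = −ln(0.300) / 0.110 = 1.204 / 0.110 = 10.95 d.

t ≈ 10.9 d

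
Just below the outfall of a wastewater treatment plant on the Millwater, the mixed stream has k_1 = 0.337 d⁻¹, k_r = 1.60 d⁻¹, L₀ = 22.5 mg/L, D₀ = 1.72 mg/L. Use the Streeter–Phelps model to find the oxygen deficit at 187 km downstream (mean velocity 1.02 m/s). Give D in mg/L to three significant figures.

D ≈ 2.79 mg/L

Travel time t = x/v = 187 km / (1.02 m/s) = 187000 m / 1.02 m/s = 183300 s = 2.122 d.
k_1 L₀/(k_r−k_1) = 0.337×22.5/(1.60−0.337) = 7.583/1.263 = 6.004 mg/L.
e^(−k_1 t) = e^(−0.337×2.122) = 0.4892; e^(−k_r t) = e^(−1.60×2.122) = 0.03354.
D = 6.004 × (0.4892 − 0.03354) + 1.72 × 0.03354 = 2.735 + 0.05769 = 2.793 mg/L.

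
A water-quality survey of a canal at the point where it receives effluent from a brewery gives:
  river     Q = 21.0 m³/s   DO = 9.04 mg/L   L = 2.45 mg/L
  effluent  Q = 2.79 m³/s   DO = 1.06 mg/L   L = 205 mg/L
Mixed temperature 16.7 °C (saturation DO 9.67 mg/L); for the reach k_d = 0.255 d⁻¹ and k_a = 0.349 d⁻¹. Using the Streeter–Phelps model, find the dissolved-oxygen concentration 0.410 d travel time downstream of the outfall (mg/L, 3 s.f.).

Mixed DO = (21.0×9.04 + 2.79×1.06)/(21.0+2.79) = 192.8/23.79 = 8.104 mg/L.
Mixed L₀ = (21.0×2.45 + 2.79×205)/(23.79) = 623.4/23.79 = 26.20 mg/L.
Initial deficit D₀ = C_s − DO₀ = 9.67 − 8.104 = 1.566 mg/L.
D(0.410) = [0.255×26.20/(0.349−0.255)](e^(−0.255×0.410) − e^(−0.349×0.410)) + 1.566 e^(−0.349×0.410)
= 71.09 × (0.9007 − 0.8667) + 1.566 × 0.8667 = 3.778 mg/L.
DO = 9.67 − 3.778 = 5.892 mg/L.

DO ≈ 5.89 mg/L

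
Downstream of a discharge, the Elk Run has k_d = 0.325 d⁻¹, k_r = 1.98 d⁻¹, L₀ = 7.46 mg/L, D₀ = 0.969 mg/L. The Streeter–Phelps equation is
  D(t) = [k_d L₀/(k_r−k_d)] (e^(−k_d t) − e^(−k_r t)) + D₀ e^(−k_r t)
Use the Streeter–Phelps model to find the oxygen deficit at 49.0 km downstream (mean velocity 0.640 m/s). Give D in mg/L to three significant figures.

Travel time t = x/v = 49.0 km / (0.640 m/s) = 49000 m / 0.640 m/s = 76560 s = 0.8861 d.
k_d L₀/(k_r−k_d) = 0.325×7.46/(1.98−0.325) = 2.425/1.655 = 1.465 mg/L.
e^(−k_d t) = e^(−0.325×0.8861) = 0.7498; e^(−k_r t) = e^(−1.98×0.8861) = 0.1730.
D = 1.465 × (0.7498 − 0.1730) + 0.969 × 0.1730 = 0.8450 + 0.1676 = 1.013 mg/L.

D ≈ 1.01 mg/L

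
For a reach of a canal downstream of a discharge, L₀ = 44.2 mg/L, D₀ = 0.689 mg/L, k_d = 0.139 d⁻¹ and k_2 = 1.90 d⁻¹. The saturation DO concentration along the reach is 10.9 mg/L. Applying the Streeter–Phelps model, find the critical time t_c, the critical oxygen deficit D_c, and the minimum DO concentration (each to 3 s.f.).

t_c ≈ 1.36 d; D_c ≈ 2.68 mg/L; min DO ≈ 8.22 mg/L

With k_2/k_d = 13.67 and 1 − D₀(k_2−k_d)/(k_d L₀) = 0.8025,
t_c = ln(13.67 × 0.8025) / (1.90 − 0.139) = ln(10.97) / 1.761 = 2.395/1.761 = 1.360 d.
D_c = (k_d/k_2) L₀ e^(−k_d t_c) = (0.139/1.90) × 44.2 × e^(−0.139×1.360) = 0.07316 × 44.2 × 0.8277 = 2.677 mg/L.
Minimum DO = C_s − D_c = 10.9 − 2.677 = 8.223 mg/L.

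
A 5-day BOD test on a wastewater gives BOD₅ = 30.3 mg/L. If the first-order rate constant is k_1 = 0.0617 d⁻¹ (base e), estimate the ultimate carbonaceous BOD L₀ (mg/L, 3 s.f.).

BOD₅ = L₀(1 − e^(−5k_1)) ⇒ L₀ = BOD₅ / (1 − e^(−5×0.0617))
= 30.3 / (1 − 0.7345) = 30.3 / 0.2655 = 114.1 mg/L.

L₀ ≈ 114 mg/L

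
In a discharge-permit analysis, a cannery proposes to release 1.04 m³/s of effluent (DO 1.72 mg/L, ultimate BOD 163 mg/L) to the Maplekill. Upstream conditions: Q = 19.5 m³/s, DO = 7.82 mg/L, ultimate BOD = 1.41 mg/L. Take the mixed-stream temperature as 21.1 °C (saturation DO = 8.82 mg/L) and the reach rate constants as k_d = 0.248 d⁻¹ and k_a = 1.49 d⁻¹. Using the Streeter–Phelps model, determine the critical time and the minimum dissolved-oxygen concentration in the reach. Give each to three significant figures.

Mixed DO = (19.5×7.82 + 1.04×1.72)/(19.5+1.04) = 154.3/20.54 = 7.511 mg/L.
Mixed L₀ = (19.5×1.41 + 1.04×163)/(20.54) = 197.0/20.54 = 9.592 mg/L.
Initial deficit D₀ = C_s − DO₀ = 8.82 − 7.511 = 1.309 mg/L.
t_c = (1/1.242) ln[(1.49/0.248)(1 − 1.309×1.242/(0.248×9.592))] = 0.8052 × ln(1.902) = 0.5177 d.
D_c = (0.248/1.49) × 9.592 × e^(−0.248×0.5177) = 0.1664 × 9.592 × 0.8795 = 1.404 mg/L.
Minimum DO = 8.82 − 1.404 = 7.416 mg/L.

t_c ≈ 0.518 d; minimum DO ≈ 7.42 mg/L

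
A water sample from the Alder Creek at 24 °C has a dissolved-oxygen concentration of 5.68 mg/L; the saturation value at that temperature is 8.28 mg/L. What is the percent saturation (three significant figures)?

% saturation = C/C_s × 100 = 5.68/8.28 × 100 = 68.6 %.

68.6 % saturation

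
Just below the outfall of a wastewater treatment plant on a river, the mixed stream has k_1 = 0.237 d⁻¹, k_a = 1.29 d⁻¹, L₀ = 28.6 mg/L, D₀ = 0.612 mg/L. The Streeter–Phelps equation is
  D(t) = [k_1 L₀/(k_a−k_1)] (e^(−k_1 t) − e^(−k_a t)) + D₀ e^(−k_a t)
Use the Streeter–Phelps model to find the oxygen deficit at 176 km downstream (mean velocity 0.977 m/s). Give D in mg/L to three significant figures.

Travel time t = x/v = 176 km / (0.977 m/s) = 176000 m / 0.977 m/s = 180100 s = 2.085 d.
k_1 L₀/(k_a−k_1) = 0.237×28.6/(1.29−0.237) = 6.778/1.053 = 6.437 mg/L.
e^(−k_1 t) = e^(−0.237×2.085) = 0.6101; e^(−k_a t) = e^(−1.29×2.085) = 0.06791.
D = 6.437 × (0.6101 − 0.06791) + 0.612 × 0.06791 = 3.490 + 0.04156 = 3.532 mg/L.

D ≈ 3.53 mg/L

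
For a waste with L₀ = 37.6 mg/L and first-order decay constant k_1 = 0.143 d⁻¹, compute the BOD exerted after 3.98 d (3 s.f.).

y_t = L₀(1 − e^(−k_1 t)) = 37.6 × (1 − e^(−0.143×3.98))
= 37.6 × (1 − 0.5660) = 37.6 × 0.4340 = 16.32 mg/L.

y ≈ 16.3 mg/L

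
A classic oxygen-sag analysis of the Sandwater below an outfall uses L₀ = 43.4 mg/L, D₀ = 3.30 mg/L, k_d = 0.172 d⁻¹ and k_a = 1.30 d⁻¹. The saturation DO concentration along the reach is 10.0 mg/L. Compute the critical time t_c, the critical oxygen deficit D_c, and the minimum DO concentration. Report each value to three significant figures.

t_c = [1/(k_a−k_d)] ln[(k_a/k_d)(1 − D₀(k_a−k_d)/(k_d L₀))]
= [1/(1.30−0.172)] ln[(1.30/0.172)(1 − 3.30×1.128/(0.172×43.4))]
= (1/1.128) ln[7.558 × 0.5013] = 0.8865 × ln(3.789) = 0.8865 × 1.332 = 1.181 d.
L(t_c) = L₀ e^(−k_d t_c) = 43.4 × 0.8162 = 35.42 mg/L, and at the critical point k_a D_c = k_d L, so D_c = (0.172/1.30) × 35.42 = 4.687 mg/L.
Minimum DO = C_s − D_c = 10.0 − 4.687 = 5.313 mg/L.

t_c ≈ 1.18 d; D_c ≈ 4.69 mg/L; min DO ≈ 5.31 mg/L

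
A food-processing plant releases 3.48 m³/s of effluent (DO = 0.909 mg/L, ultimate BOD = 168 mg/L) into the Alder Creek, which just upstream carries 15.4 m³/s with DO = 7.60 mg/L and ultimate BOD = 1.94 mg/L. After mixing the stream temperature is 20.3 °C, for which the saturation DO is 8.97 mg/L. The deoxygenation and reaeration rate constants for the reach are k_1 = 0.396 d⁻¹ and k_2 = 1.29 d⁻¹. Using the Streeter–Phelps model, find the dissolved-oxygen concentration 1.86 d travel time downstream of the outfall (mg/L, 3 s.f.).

Mixed DO = (15.4×7.60 + 3.48×0.909)/(15.4+3.48) = 120.2/18.88 = 6.367 mg/L.
Mixed L₀ = (15.4×1.94 + 3.48×168)/(18.88) = 614.5/18.88 = 32.55 mg/L.
Initial deficit D₀ = C_s − DO₀ = 8.97 − 6.367 = 2.603 mg/L.
D(1.86) = [0.396×32.55/(1.29−0.396)](e^(−0.396×1.86) − e^(−1.29×1.86)) + 2.603 e^(−1.29×1.86)
= 14.42 × (0.4788 − 0.09077) + 2.603 × 0.09077 = 5.830 mg/L.
DO = 8.97 − 5.830 = 3.140 mg/L.

DO ≈ 3.14 mg/L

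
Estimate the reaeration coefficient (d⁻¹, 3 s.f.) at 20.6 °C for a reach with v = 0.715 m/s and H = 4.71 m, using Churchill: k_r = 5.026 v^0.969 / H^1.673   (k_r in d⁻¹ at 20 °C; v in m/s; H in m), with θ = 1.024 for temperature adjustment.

k_r ≈ 0.276 d⁻¹

k_r(20) = 5.026 × 0.715^0.969 / 4.71^1.673 = 5.026 × 0.7225 / 13.36 = 0.2717 d⁻¹.
k_r(20.6) = 0.2717 × 1.024^(20.6−20) = 0.2717 × 1.014 = 0.2756 d⁻¹.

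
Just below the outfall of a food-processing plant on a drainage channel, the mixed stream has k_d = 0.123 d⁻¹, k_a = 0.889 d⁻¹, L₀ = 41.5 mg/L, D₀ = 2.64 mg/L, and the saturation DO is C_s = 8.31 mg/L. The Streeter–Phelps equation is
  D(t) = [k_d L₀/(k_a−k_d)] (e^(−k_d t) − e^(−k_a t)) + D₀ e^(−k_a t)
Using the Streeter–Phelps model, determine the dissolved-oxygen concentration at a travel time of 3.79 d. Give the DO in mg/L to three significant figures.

DO ≈ 4.27 mg/L

k_d L₀/(k_a−k_d) = 0.123×41.5/(0.889−0.123) = 5.104/0.7660 = 6.664 mg/L.
e^(−k_d t) = e^(−0.123×3.790) = 0.6274; e^(−k_a t) = e^(−0.889×3.790) = 0.03441.
D = 6.664 × (0.6274 − 0.03441) + 2.64 × 0.03441 = 3.952 + 0.09085 = 4.042 mg/L.
DO = C_s − D = 8.31 − 4.042 = 4.268 mg/L.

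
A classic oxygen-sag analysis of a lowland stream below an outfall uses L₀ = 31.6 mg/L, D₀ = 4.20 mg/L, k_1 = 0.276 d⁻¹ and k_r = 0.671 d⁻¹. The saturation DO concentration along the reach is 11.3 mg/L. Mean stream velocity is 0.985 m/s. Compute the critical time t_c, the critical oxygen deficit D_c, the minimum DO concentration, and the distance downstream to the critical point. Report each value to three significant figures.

t_c ≈ 1.71 d; D_c ≈ 8.10 mg/L; min DO ≈ 3.20 mg/L; x_c ≈ 146 km

t_c = [1/(k_r−k_1)] ln[(k_r/k_1)(1 − D₀(k_r−k_1)/(k_1 L₀))]
= [1/(0.671−0.276)] ln[(0.671/0.276)(1 − 4.20×0.3950/(0.276×31.6))]
= (1/0.3950) ln[2.431 × 0.8098] = 2.532 × ln(1.969) = 2.532 × 0.6774 = 1.715 d.
L(t_c) = L₀ e^(−k_1 t_c) = 31.6 × 0.6229 = 19.68 mg/L, and at the critical point k_r D_c = k_1 L, so D_c = (0.276/0.671) × 19.68 = 8.097 mg/L.
Minimum DO = C_s − D_c = 11.3 − 8.097 = 3.203 mg/L.
x_c = v t_c = 0.985 m/s × 1.715 d × 86400 s/d = 145900 m ≈ 146 km.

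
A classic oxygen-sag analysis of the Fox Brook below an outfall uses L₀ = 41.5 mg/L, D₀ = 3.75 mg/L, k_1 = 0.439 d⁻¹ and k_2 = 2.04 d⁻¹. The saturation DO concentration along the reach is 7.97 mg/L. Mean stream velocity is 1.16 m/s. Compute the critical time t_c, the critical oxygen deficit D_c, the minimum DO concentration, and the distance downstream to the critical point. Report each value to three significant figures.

t_c ≈ 0.710 d; D_c ≈ 6.54 mg/L; min DO ≈ 1.43 mg/L; x_c ≈ 71.1 km

At the critical point dD/dt = 0, so k_1 L₀ e^(−k_1 t) = k_2 D. Substituting D(t) from the Streeter–Phelps equation and solving for t gives
t_c = ln[(k_2/k_1)(1 − D₀(k_2−k_1)/(k_1 L₀))] / (k_2−k_1).
Here k_2−k_1 = 1.601 d⁻¹ and 1 − D₀(k_2−k_1)/(k_1 L₀) = 1 − 3.75×1.601/(0.439×41.5) = 0.6705, so
t_c = ln(4.647 × 0.6705) / 1.601 = 1.136 / 1.601 = 0.7098 d.
L(t_c) = L₀ e^(−k_1 t_c) = 41.5 × 0.7323 = 30.39 mg/L, and at the critical point k_2 D_c = k_1 L, so D_c = (0.439/2.04) × 30.39 = 6.540 mg/L.
Minimum DO = C_s − D_c = 7.97 − 6.540 = 1.430 mg/L.
x_c = v t_c = 1.16 m/s × 0.7098 d × 86400 s/d = 71140 m ≈ 71.1 km.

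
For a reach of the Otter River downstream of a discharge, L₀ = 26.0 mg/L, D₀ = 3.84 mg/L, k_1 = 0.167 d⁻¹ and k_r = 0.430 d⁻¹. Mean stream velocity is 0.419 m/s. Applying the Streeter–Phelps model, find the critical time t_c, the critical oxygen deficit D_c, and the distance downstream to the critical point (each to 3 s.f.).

t_c ≈ 2.59 d; D_c ≈ 6.55 mg/L; x_c ≈ 93.7 km

At the critical point dD/dt = 0, so k_1 L₀ e^(−k_1 t) = k_r D. Substituting D(t) from the Streeter–Phelps equation and solving for t gives
t_c = ln[(k_r/k_1)(1 − D₀(k_r−k_1)/(k_1 L₀))] / (k_r−k_1).
Here k_r−k_1 = 0.2630 d⁻¹ and 1 − D₀(k_r−k_1)/(k_1 L₀) = 1 − 3.84×0.2630/(0.167×26.0) = 0.7674, so
t_c = ln(2.575 × 0.7674) / 0.2630 = 0.6811 / 0.2630 = 2.590 d.
D_c = (k_1/k_r) L₀ e^(−k_1 t_c) = (0.167/0.430) × 26.0 × e^(−0.167×2.590) = 0.3884 × 26.0 × 0.6489 = 6.553 mg/L.
x_c = v t_c = 0.419 m/s × 2.590 d × 86400 s/d = 93750 m ≈ 93.7 km.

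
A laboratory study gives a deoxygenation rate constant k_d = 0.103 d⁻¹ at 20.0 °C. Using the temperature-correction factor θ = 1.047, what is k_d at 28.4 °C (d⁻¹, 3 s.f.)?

k_d ≈ 0.151 d⁻¹

k_d(T₂) = k_d(T₁) · θ^(T₂−T₁) = 0.103 × 1.047^(28.4−20.0)
= 0.103 × 1.047^8.40 = 0.103 × 1.471 = 0.1515 d⁻¹.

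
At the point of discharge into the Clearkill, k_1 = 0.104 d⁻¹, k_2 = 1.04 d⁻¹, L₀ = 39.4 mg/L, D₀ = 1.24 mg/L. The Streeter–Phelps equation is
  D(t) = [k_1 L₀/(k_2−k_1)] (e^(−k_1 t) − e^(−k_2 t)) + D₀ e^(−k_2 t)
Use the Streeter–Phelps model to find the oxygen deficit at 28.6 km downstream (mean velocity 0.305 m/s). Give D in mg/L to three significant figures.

D ≈ 2.90 mg/L

Travel time t = x/v = 28.6 km / (0.305 m/s) = 28600 m / 0.305 m/s = 93770 s = 1.085 d.
k_1 L₀/(k_2−k_1) = 0.104×39.4/(1.04−0.104) = 4.098/0.9360 = 4.378 mg/L.
e^(−k_1 t) = e^(−0.104×1.085) = 0.8933; e^(−k_2 t) = e^(−1.04×1.085) = 0.3234.
D = 4.378 × (0.8933 − 0.3234) + 1.24 × 0.3234 = 2.495 + 0.4011 = 2.896 mg/L.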